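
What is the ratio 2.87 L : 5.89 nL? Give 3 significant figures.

(2.87) / (5.89 × 10⁻⁹) = 0.4873 × 10⁹

487000000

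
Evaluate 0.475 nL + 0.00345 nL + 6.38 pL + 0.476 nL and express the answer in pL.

960.83 pL

In pL:
  0.475 nL = 0.475 × 10³ pL = 475
  0.00345 nL = 0.00345 × 10³ pL = 3.45
  6.38 pL → 6.38
  0.476 nL = 0.476 × 10³ pL = 476
Sum: 475 + 3.45 + 6.38 + 476 = 960.83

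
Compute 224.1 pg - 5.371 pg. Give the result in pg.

In pg:
  224.1 pg → 224.1
  5.371 pg → 5.371
Difference: 224.1 - 5.371 = 218.729

218.729 pg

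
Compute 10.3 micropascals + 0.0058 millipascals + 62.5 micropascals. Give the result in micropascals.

78.6 micropascals

In micropascals:
  10.3 micropascals → 10.3
  0.0058 millipascals = 0.0058 × 10^3 micropascals = 5.8
  62.5 micropascals → 62.5
Sum: 10.3 + 5.8 + 62.5 = 78.6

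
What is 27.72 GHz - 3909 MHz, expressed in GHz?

In GHz:
  27.72 GHz → 27.72
  3909 MHz = 3909e-3 GHz = 3.909
Difference: 27.72 - 3.909 = 23.811

23.811 GHz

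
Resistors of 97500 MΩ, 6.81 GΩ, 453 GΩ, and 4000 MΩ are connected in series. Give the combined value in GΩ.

561.31 GΩ

In GΩ:
  97500 MΩ = 97500e-3 GΩ = 97.5
  6.81 GΩ → 6.81
  453 GΩ → 453
  4000 MΩ = 4000e-3 GΩ = 4
Sum: 97.5 + 6.81 + 453 + 4 = 561.31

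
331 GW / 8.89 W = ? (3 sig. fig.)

37200000000

(331e9) / (8.89) = 37.23e9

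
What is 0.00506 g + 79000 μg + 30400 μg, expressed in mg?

In mg:
  0.00506 g = 0.00506 × 10³ mg = 5.06
  79000 μg = 79000 × 10⁻³ mg = 79
  30400 μg = 30400 × 10⁻³ mg = 30.4
Sum: 5.06 + 79 + 30.4 = 114.46

114.46 mg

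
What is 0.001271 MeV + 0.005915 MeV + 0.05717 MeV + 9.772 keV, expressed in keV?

In keV:
  0.001271 MeV = 0.001271 × 10³ keV = 1.271
  0.005915 MeV = 0.005915 × 10³ keV = 5.915
  0.05717 MeV = 0.05717 × 10³ keV = 57.17
  9.772 keV → 9.772
Sum: 1.271 + 5.915 + 57.17 + 9.772 = 74.128

74.128 keV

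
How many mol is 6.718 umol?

micro = 1e-6, (no prefix) = 1e0; factor is 1e-6.
6.718 × 1e-6 = 0.000006718

0.000006718 mol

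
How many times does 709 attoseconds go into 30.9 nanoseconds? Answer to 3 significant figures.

43600000

(30.9 × 10^-9) / (709 × 10^-18) = 0.04358 × 10^9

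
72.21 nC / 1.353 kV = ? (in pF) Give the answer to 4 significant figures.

(72.21 × 10⁻⁹) / (1.353 × 10³) = 53.3703 × 10⁻¹² F

53.37 pF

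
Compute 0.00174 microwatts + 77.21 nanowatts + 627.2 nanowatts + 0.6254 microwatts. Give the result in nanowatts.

In nanowatts:
  0.00174 microwatts = 0.00174e3 nanowatts = 1.74
  77.21 nanowatts → 77.21
  627.2 nanowatts → 627.2
  0.6254 microwatts = 0.6254e3 nanowatts = 625.4
Sum: 1.74 + 77.21 + 627.2 + 625.4 = 1331.55

1331.55 nanowatts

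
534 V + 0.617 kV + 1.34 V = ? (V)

In V:
  534 V → 534
  0.617 kV = 0.617 × 10³ V = 617
  1.34 V → 1.34
Sum: 534 + 617 + 1.34 = 1152.34

1152.34 V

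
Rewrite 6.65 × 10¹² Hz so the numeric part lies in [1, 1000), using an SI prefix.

= 6.65 × 10¹² Hz; 10¹² is tera.

6.65 THz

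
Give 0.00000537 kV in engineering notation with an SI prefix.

5.37 mV

= 5.37 × 10⁻³ V; 10⁻³ is milli.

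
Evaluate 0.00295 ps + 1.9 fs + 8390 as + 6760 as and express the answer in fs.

20 fs

In fs:
  0.00295 ps = 0.00295 × 10³ fs = 2.95
  1.9 fs → 1.9
  8390 as = 8390 × 10⁻³ fs = 8.39
  6760 as = 6760 × 10⁻³ fs = 6.76
Sum: 2.95 + 1.9 + 8.39 + 6.76 = 20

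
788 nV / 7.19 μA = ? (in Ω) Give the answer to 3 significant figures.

(788 × 10⁻⁹) / (7.19 × 10⁻⁶) = 109.6 × 10⁻³ Ω

0.110 Ω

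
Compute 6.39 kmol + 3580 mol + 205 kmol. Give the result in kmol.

214.97 kmol

In kmol:
  6.39 kmol → 6.39
  3580 mol = 3580 × 10^-3 kmol = 3.58
  205 kmol → 205
Sum: 6.39 + 3.58 + 205 = 214.97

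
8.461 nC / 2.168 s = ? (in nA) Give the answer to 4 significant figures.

(8.461 × 10^-9) / (2.168) = 3.90268 × 10^-9 A

3.903 nA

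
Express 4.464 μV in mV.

micro = 10⁻⁶, milli = 10⁻³; factor is 10⁻³.
4.464 × 10⁻³ = 0.004464

0.004464 mV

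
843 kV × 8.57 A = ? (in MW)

843e3 × 8.57 = 7224.51e3 W

7.22451 MW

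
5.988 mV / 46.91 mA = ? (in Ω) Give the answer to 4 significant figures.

(5.988e-3) / (46.91e-3) = 0.127649 Ω

0.1276 Ω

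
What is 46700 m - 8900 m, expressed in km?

In km:
  46700 m = 46700e-3 km = 46.7
  8900 m = 8900e-3 km = 8.9
Difference: 46.7 - 8.9 = 37.8

37.8 km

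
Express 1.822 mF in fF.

milli = 1e-3, femto = 1e-15; factor is 1e12.
1.822 × 1e12 = 1822000000000

1822000000000 fF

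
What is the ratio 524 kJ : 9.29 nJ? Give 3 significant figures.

56400000000000

(524e3) / (9.29e-9) = 56.4e12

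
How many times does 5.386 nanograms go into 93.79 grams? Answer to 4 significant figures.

(93.79) / (5.386e-9) = 17.414e9

17410000000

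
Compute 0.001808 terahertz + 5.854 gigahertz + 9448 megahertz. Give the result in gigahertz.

17.11 gigahertz

In gigahertz:
  0.001808 terahertz = 0.001808e3 gigahertz = 1.808
  5.854 gigahertz → 5.854
  9448 megahertz = 9448e-3 gigahertz = 9.448
Sum: 1.808 + 5.854 + 9.448 = 17.11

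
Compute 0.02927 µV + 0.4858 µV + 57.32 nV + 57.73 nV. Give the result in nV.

630.12 nV

In nV:
  0.02927 µV = 0.02927e3 nV = 29.27
  0.4858 µV = 0.4858e3 nV = 485.8
  57.32 nV → 57.32
  57.73 nV → 57.73
Sum: 29.27 + 485.8 + 57.32 + 57.73 = 630.12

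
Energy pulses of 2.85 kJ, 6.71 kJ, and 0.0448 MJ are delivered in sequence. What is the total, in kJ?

54.36 kJ

In kJ:
  2.85 kJ → 2.85
  6.71 kJ → 6.71
  0.0448 MJ = 0.0448 × 10³ kJ = 44.8
Sum: 2.85 + 6.71 + 44.8 = 54.36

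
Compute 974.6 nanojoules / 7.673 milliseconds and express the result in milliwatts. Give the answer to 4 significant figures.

(974.6e-9) / (7.673e-3) = 127.017e-6 W

0.1270 milliwatts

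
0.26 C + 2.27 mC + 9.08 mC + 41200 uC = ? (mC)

312.55 mC

In mC:
  0.26 C = 0.26e3 mC = 260
  2.27 mC → 2.27
  9.08 mC → 9.08
  41200 uC = 41200e-3 mC = 41.2
Sum: 260 + 2.27 + 9.08 + 41.2 = 312.55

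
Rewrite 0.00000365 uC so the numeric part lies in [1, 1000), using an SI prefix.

3.65 pC

= 3.65 × 10^-12 C; 10^-12 is pico.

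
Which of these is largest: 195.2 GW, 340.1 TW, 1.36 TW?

195.2 GW = 195200000000 W
340.1 TW = 340100000000000 W
1.36 TW = 1360000000000 W

340.1 TW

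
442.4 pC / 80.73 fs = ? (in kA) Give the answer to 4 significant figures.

5.480 kA

(442.4e-12) / (80.73e-15) = 5.48e3 A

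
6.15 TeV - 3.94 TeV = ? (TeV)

In TeV:
  6.15 TeV → 6.15
  3.94 TeV → 3.94
Difference: 6.15 - 3.94 = 2.21

2.21 TeV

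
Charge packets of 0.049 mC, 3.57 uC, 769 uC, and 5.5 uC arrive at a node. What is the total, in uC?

In uC:
  0.049 mC = 0.049e3 uC = 49
  3.57 uC → 3.57
  769 uC → 769
  5.5 uC → 5.5
Sum: 49 + 3.57 + 769 + 5.5 = 827.07

827.07 uC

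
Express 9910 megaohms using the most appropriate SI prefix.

= 9.91e9 ohms; 1e9 is giga.

9.91 gigaohms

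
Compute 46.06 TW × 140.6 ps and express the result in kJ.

46.06 × 10¹² × 140.6 × 10⁻¹² = 6476.036 J

6.476036 kJ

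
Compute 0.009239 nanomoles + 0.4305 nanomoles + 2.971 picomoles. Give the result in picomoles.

In picomoles:
  0.009239 nanomoles = 0.009239 × 10³ picomoles = 9.239
  0.4305 nanomoles = 0.4305 × 10³ picomoles = 430.5
  2.971 picomoles → 2.971
Sum: 9.239 + 430.5 + 2.971 = 442.71

442.71 picomoles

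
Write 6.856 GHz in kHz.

6856000 kHz

giga = 10⁹, kilo = 10³; factor is 10⁶.
6.856 × 10⁶ = 6856000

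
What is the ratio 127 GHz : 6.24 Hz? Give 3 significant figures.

(127 × 10⁹) / (6.24) = 20.35 × 10⁹

20400000000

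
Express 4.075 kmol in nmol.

4075000000000 nmol

kilo = 10^3, nano = 10^-9; factor is 10^12.
4.075 × 10^12 = 4075000000000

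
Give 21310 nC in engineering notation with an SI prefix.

21.31 uC

= 21.31e-6 C; 1e-6 is micro.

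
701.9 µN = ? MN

0.0000000007019 MN

micro = 10^-6, mega = 10^6; factor is 10^-12.
701.9 × 10^-12 = 0.0000000007019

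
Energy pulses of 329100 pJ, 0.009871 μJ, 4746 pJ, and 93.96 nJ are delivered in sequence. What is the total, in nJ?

437.677 nJ

In nJ:
  329100 pJ = 329100 × 10^-3 nJ = 329.1
  0.009871 μJ = 0.009871 × 10^3 nJ = 9.871
  4746 pJ = 4746 × 10^-3 nJ = 4.746
  93.96 nJ → 93.96
Sum: 329.1 + 9.871 + 4.746 + 93.96 = 437.677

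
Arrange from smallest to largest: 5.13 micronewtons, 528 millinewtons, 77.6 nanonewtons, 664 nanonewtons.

77.6 nanonewtons < 664 nanonewtons < 5.13 micronewtons < 528 millinewtons

5.13 micronewtons = 0.00000513 newtons
528 millinewtons = 0.528 newtons
77.6 nanonewtons = 0.0000000776 newtons
664 nanonewtons = 0.000000664 newtons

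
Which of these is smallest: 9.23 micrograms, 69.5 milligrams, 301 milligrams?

9.23 micrograms = 0.00000923 grams
69.5 milligrams = 0.0695 grams
301 milligrams = 0.301 grams

9.23 micrograms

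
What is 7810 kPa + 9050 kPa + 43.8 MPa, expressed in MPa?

In MPa:
  7810 kPa = 7810e-3 MPa = 7.81
  9050 kPa = 9050e-3 MPa = 9.05
  43.8 MPa → 43.8
Sum: 7.81 + 9.05 + 43.8 = 60.66

60.66 MPa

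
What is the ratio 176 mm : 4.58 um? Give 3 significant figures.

38400

(176e-3) / (4.58e-6) = 38.43e3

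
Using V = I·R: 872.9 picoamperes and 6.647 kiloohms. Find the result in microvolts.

5.8021663 microvolts

872.9 × 10⁻¹² × 6.647 × 10³ = 5802.1663 × 10⁻⁹ V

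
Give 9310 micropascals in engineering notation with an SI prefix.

9.31 millipascals

= 9.31e-3 pascals; 1e-3 is milli.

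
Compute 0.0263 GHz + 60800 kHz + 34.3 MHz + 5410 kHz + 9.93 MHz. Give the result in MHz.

136.74 MHz

In MHz:
  0.0263 GHz = 0.0263 × 10³ MHz = 26.3
  60800 kHz = 60800 × 10⁻³ MHz = 60.8
  34.3 MHz → 34.3
  5410 kHz = 5410 × 10⁻³ MHz = 5.41
  9.93 MHz → 9.93
Sum: 26.3 + 60.8 + 34.3 + 5.41 + 9.93 = 136.74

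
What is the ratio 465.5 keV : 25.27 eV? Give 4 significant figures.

(465.5e3) / (25.27) = 18.421e3

18420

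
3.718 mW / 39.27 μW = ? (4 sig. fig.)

94.68

(3.718 × 10⁻³) / (39.27 × 10⁻⁶) = 0.094678 × 10³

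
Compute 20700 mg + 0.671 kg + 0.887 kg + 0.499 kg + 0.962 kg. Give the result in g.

3039.7 g

In g:
  20700 mg = 20700e-3 g = 20.7
  0.671 kg = 0.671e3 g = 671
  0.887 kg = 0.887e3 g = 887
  0.499 kg = 0.499e3 g = 499
  0.962 kg = 0.962e3 g = 962
Sum: 20.7 + 671 + 887 + 499 + 962 = 3039.7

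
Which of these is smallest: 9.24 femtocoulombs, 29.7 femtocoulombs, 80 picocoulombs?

9.24 femtocoulombs = 0.00000000000000924 coulombs
29.7 femtocoulombs = 0.0000000000000297 coulombs
80 picocoulombs = 0.00000000008 coulombs

9.24 femtocoulombs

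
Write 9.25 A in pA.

(no prefix) = 10^0, pico = 10^-12; factor is 10^12.
9.25 × 10^12 = 9250000000000

9250000000000 pA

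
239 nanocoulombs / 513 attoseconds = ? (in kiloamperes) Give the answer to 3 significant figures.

(239 × 10^-9) / (513 × 10^-18) = 0.46589 × 10^9 A

466000 kiloamperes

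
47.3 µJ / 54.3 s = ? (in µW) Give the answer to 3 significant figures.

0.871 µW

(47.3e-6) / (54.3) = 0.87109e-6 W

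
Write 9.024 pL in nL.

0.009024 nL

pico = 10^-12, nano = 10^-9; factor is 10^-3.
9.024 × 10^-3 = 0.009024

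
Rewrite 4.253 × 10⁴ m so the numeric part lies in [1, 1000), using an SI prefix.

42.53 km

= 42.53 × 10³ m; 10³ is kilo.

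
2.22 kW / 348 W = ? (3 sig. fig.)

6.38

(2.22e3) / (348) = 0.006379e3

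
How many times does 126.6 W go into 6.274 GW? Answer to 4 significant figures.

49560000

(6.274 × 10^9) / (126.6) = 0.049558 × 10^9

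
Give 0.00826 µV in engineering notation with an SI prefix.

= 8.26 × 10⁻⁹ V; 10⁻⁹ is nano.

8.26 nV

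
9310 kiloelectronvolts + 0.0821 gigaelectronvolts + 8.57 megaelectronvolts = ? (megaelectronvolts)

99.98 megaelectronvolts

In megaelectronvolts:
  9310 kiloelectronvolts = 9310 × 10⁻³ megaelectronvolts = 9.31
  0.0821 gigaelectronvolts = 0.0821 × 10³ megaelectronvolts = 82.1
  8.57 megaelectronvolts → 8.57
Sum: 9.31 + 82.1 + 8.57 = 99.98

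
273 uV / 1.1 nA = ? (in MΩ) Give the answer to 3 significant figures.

(273 × 10⁻⁶) / (1.1 × 10⁻⁹) = 248.18 × 10³ Ω

0.248 MΩ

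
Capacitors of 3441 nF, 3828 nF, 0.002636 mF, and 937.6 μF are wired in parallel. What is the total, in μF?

In μF:
  3441 nF = 3441e-3 μF = 3.441
  3828 nF = 3828e-3 μF = 3.828
  0.002636 mF = 0.002636e3 μF = 2.636
  937.6 μF → 937.6
Sum: 3.441 + 3.828 + 2.636 + 937.6 = 947.505

947.505 μF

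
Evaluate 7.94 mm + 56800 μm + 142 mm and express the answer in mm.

In mm:
  7.94 mm → 7.94
  56800 μm = 56800e-3 mm = 56.8
  142 mm → 142
Sum: 7.94 + 56.8 + 142 = 206.74

206.74 mm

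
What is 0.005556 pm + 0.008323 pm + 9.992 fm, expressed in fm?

In fm:
  0.005556 pm = 0.005556 × 10³ fm = 5.556
  0.008323 pm = 0.008323 × 10³ fm = 8.323
  9.992 fm → 9.992
Sum: 5.556 + 8.323 + 9.992 = 23.871

23.871 fm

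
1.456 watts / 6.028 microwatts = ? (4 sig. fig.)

241500

(1.456) / (6.028 × 10⁻⁶) = 0.24154 × 10⁶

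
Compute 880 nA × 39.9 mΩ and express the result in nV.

880e-9 × 39.9e-3 = 35112e-12 V

35.112 nV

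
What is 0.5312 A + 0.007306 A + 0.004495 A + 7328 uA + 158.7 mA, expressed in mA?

In mA:
  0.5312 A = 0.5312 × 10³ mA = 531.2
  0.007306 A = 0.007306 × 10³ mA = 7.306
  0.004495 A = 0.004495 × 10³ mA = 4.495
  7328 uA = 7328 × 10⁻³ mA = 7.328
  158.7 mA → 158.7
Sum: 531.2 + 7.306 + 4.495 + 7.328 + 158.7 = 709.029

709.029 mA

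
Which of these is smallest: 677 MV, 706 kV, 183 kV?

183 kV

677 MV = 677000000 V
706 kV = 706000 V
183 kV = 183000 V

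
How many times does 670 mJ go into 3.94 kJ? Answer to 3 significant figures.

(3.94 × 10³) / (670 × 10⁻³) = 0.005881 × 10⁶

5880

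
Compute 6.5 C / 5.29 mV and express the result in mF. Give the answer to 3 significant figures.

1230000 mF

(6.5) / (5.29e-3) = 1.2287e3 F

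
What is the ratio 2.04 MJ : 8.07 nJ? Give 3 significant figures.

253000000000000

(2.04 × 10⁶) / (8.07 × 10⁻⁹) = 0.2528 × 10¹⁵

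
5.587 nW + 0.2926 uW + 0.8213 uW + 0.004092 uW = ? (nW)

In nW:
  5.587 nW → 5.587
  0.2926 uW = 0.2926 × 10^3 nW = 292.6
  0.8213 uW = 0.8213 × 10^3 nW = 821.3
  0.004092 uW = 0.004092 × 10^3 nW = 4.092
Sum: 5.587 + 292.6 + 821.3 + 4.092 = 1123.579

1123.579 nW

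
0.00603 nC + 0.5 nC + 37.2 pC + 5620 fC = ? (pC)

548.85 pC

In pC:
  0.00603 nC = 0.00603e3 pC = 6.03
  0.5 nC = 0.5e3 pC = 500
  37.2 pC → 37.2
  5620 fC = 5620e-3 pC = 5.62
Sum: 6.03 + 500 + 37.2 + 5.62 = 548.85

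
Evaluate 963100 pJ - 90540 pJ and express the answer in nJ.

In nJ:
  963100 pJ = 963100e-3 nJ = 963.1
  90540 pJ = 90540e-3 nJ = 90.54
Difference: 963.1 - 90.54 = 872.56

872.56 nJ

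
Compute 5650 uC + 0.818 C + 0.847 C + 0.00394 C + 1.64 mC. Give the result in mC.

In mC:
  5650 uC = 5650 × 10^-3 mC = 5.65
  0.818 C = 0.818 × 10^3 mC = 818
  0.847 C = 0.847 × 10^3 mC = 847
  0.00394 C = 0.00394 × 10^3 mC = 3.94
  1.64 mC → 1.64
Sum: 5.65 + 818 + 847 + 3.94 + 1.64 = 1676.23

1676.23 mC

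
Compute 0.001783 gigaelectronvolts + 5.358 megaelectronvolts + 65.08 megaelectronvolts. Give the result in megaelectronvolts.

72.221 megaelectronvolts

In megaelectronvolts:
  0.001783 gigaelectronvolts = 0.001783 × 10^3 megaelectronvolts = 1.783
  5.358 megaelectronvolts → 5.358
  65.08 megaelectronvolts → 65.08
Sum: 1.783 + 5.358 + 65.08 = 72.221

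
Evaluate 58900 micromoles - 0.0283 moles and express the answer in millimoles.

In millimoles:
  58900 micromoles = 58900 × 10⁻³ millimoles = 58.9
  0.0283 moles = 0.0283 × 10³ millimoles = 28.3
Difference: 58.9 - 28.3 = 30.6

30.6 millimoles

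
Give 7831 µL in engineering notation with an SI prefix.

7.831 mL

= 7.831 × 10^-3 L; 10^-3 is milli.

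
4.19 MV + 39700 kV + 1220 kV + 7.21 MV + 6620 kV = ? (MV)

58.94 MV

In MV:
  4.19 MV → 4.19
  39700 kV = 39700e-3 MV = 39.7
  1220 kV = 1220e-3 MV = 1.22
  7.21 MV → 7.21
  6620 kV = 6620e-3 MV = 6.62
Sum: 4.19 + 39.7 + 1.22 + 7.21 + 6.62 = 58.94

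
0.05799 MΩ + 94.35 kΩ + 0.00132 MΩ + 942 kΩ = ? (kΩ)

In kΩ:
  0.05799 MΩ = 0.05799e3 kΩ = 57.99
  94.35 kΩ → 94.35
  0.00132 MΩ = 0.00132e3 kΩ = 1.32
  942 kΩ → 942
Sum: 57.99 + 94.35 + 1.32 + 942 = 1095.66

1095.66 kΩ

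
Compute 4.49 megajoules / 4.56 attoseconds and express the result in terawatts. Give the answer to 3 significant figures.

(4.49 × 10⁶) / (4.56 × 10⁻¹⁸) = 0.98465 × 10²⁴ W

985000000000 terawatts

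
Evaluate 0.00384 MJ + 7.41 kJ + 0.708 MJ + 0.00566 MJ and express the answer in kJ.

In kJ:
  0.00384 MJ = 0.00384 × 10^3 kJ = 3.84
  7.41 kJ → 7.41
  0.708 MJ = 0.708 × 10^3 kJ = 708
  0.00566 MJ = 0.00566 × 10^3 kJ = 5.66
Sum: 3.84 + 7.41 + 708 + 5.66 = 724.91

724.91 kJ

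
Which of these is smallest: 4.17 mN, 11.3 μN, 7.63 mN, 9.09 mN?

4.17 mN = 0.00417 N
11.3 μN = 0.0000113 N
7.63 mN = 0.00763 N
9.09 mN = 0.00909 N

11.3 μN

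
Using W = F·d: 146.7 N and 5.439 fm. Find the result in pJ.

0.7979013 pJ

146.7 × 5.439 × 10⁻¹⁵ = 797.9013 × 10⁻¹⁵ J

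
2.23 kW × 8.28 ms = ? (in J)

18.4644 J

2.23 × 10^3 × 8.28 × 10^-3 = 18.4644 J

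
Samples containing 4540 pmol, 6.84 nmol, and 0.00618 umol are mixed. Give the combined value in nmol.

In nmol:
  4540 pmol = 4540 × 10^-3 nmol = 4.54
  6.84 nmol → 6.84
  0.00618 umol = 0.00618 × 10^3 nmol = 6.18
Sum: 4.54 + 6.84 + 6.18 = 17.56

17.56 nmol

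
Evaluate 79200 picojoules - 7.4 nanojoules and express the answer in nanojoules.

In nanojoules:
  79200 picojoules = 79200 × 10⁻³ nanojoules = 79.2
  7.4 nanojoules → 7.4
Difference: 79.2 - 7.4 = 71.8

71.8 nanojoules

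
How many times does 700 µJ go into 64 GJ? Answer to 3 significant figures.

(64e9) / (700e-6) = 0.09143e15

91400000000000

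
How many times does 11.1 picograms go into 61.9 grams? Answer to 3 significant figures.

5580000000000

(61.9) / (11.1 × 10^-12) = 5.577 × 10^12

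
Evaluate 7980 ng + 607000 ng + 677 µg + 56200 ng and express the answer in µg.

1348.18 µg

In µg:
  7980 ng = 7980e-3 µg = 7.98
  607000 ng = 607000e-3 µg = 607
  677 µg → 677
  56200 ng = 56200e-3 µg = 56.2
Sum: 7.98 + 607 + 677 + 56.2 = 1348.18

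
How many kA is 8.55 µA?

0.00000000855 kA

micro = 10⁻⁶, kilo = 10³; factor is 10⁻⁹.
8.55 × 10⁻⁹ = 0.00000000855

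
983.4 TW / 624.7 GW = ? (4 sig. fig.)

(983.4e12) / (624.7e9) = 1.5742e3

1574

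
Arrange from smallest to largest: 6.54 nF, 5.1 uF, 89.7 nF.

6.54 nF < 89.7 nF < 5.1 uF

6.54 nF = 0.00000000654 F
5.1 uF = 0.0000051 F
89.7 nF = 0.0000000897 F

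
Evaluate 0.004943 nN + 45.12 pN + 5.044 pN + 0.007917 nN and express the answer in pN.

In pN:
  0.004943 nN = 0.004943 × 10^3 pN = 4.943
  45.12 pN → 45.12
  5.044 pN → 5.044
  0.007917 nN = 0.007917 × 10^3 pN = 7.917
Sum: 4.943 + 45.12 + 5.044 + 7.917 = 63.024

63.024 pN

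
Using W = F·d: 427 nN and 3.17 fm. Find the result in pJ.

427 × 10⁻⁹ × 3.17 × 10⁻¹⁵ = 1353.59 × 10⁻²⁴ J

0.00000000135359 pJ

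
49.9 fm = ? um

femto = 1e-15, micro = 1e-6; factor is 1e-9.
49.9 × 1e-9 = 0.0000000499

0.0000000499 um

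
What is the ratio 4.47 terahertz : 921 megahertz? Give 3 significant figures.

4850

(4.47 × 10^12) / (921 × 10^6) = 0.004853 × 10^6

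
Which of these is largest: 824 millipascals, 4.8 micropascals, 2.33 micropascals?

824 millipascals = 0.824 pascals
4.8 micropascals = 0.0000048 pascals
2.33 micropascals = 0.00000233 pascals

824 millipascals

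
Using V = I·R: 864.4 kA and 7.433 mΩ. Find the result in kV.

6.4250852 kV

864.4 × 10^3 × 7.433 × 10^-3 = 6425.0852 V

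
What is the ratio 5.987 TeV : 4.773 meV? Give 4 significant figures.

1254000000000000

(5.987 × 10¹²) / (4.773 × 10⁻³) = 1.2543 × 10¹⁵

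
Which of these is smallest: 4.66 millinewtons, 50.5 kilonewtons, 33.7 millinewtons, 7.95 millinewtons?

4.66 millinewtons

4.66 millinewtons = 0.00466 newtons
50.5 kilonewtons = 50500 newtons
33.7 millinewtons = 0.0337 newtons
7.95 millinewtons = 0.00795 newtons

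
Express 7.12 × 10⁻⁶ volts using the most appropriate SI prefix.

= 7.12 × 10⁻⁶ volts; 10⁻⁶ is micro.

7.12 microvolts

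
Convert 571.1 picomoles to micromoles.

0.0005711 micromoles

pico = 10^-12, micro = 10^-6; factor is 10^-6.
571.1 × 10^-6 = 0.0005711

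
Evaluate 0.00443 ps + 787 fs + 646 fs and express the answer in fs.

In fs:
  0.00443 ps = 0.00443 × 10³ fs = 4.43
  787 fs → 787
  646 fs → 646
Sum: 4.43 + 787 + 646 = 1437.43

1437.43 fs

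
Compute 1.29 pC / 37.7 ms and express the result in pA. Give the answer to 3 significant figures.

(1.29e-12) / (37.7e-3) = 0.034218e-9 A

34.2 pA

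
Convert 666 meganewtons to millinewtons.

666000000000 millinewtons

mega = 10^6, milli = 10^-3; factor is 10^9.
666 × 10^9 = 666000000000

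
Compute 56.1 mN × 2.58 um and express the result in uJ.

56.1e-3 × 2.58e-6 = 144.738e-9 J

0.144738 uJ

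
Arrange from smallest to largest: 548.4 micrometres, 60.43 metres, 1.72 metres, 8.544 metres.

548.4 micrometres < 1.72 metres < 8.544 metres < 60.43 metres

548.4 micrometres = 0.0005484 metres
60.43 metres = 60.43 metres
1.72 metres = 1.72 metres
8.544 metres = 8.544 metres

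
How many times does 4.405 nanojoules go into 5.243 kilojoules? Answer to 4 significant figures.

1190000000000

(5.243 × 10³) / (4.405 × 10⁻⁹) = 1.1902 × 10¹²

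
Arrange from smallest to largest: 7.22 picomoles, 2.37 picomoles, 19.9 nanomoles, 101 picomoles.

7.22 picomoles = 0.00000000000722 moles
2.37 picomoles = 0.00000000000237 moles
19.9 nanomoles = 0.0000000199 moles
101 picomoles = 0.000000000101 moles

2.37 picomoles < 7.22 picomoles < 101 picomoles < 19.9 nanomoles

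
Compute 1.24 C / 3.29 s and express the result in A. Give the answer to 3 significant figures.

(1.24) / (3.29) = 0.3769 A

0.377 A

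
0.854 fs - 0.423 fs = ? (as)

In as:
  0.854 fs = 0.854 × 10³ as = 854
  0.423 fs = 0.423 × 10³ as = 423
Difference: 854 - 423 = 431

431 as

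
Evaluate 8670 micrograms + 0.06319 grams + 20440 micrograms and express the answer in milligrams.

In milligrams:
  8670 micrograms = 8670 × 10^-3 milligrams = 8.67
  0.06319 grams = 0.06319 × 10^3 milligrams = 63.19
  20440 micrograms = 20440 × 10^-3 milligrams = 20.44
Sum: 8.67 + 63.19 + 20.44 = 92.3

92.3 milligrams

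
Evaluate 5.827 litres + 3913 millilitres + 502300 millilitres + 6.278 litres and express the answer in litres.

In litres:
  5.827 litres → 5.827
  3913 millilitres = 3913 × 10^-3 litres = 3.913
  502300 millilitres = 502300 × 10^-3 litres = 502.3
  6.278 litres → 6.278
Sum: 5.827 + 3.913 + 502.3 + 6.278 = 518.318

518.318 litres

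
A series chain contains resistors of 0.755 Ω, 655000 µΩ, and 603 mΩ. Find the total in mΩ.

2013 mΩ

In mΩ:
  0.755 Ω = 0.755 × 10^3 mΩ = 755
  655000 µΩ = 655000 × 10^-3 mΩ = 655
  603 mΩ → 603
Sum: 755 + 655 + 603 = 2013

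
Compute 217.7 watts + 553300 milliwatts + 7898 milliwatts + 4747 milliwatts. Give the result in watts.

783.645 watts

In watts:
  217.7 watts → 217.7
  553300 milliwatts = 553300e-3 watts = 553.3
  7898 milliwatts = 7898e-3 watts = 7.898
  4747 milliwatts = 4747e-3 watts = 4.747
Sum: 217.7 + 553.3 + 7.898 + 4.747 = 783.645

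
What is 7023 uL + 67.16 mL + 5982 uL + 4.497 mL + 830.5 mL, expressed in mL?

915.162 mL

In mL:
  7023 uL = 7023 × 10^-3 mL = 7.023
  67.16 mL → 67.16
  5982 uL = 5982 × 10^-3 mL = 5.982
  4.497 mL → 4.497
  830.5 mL → 830.5
Sum: 7.023 + 67.16 + 5.982 + 4.497 + 830.5 = 915.162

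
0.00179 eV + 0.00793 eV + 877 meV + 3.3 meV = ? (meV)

In meV:
  0.00179 eV = 0.00179e3 meV = 1.79
  0.00793 eV = 0.00793e3 meV = 7.93
  877 meV → 877
  3.3 meV → 3.3
Sum: 1.79 + 7.93 + 877 + 3.3 = 890.02

890.02 meV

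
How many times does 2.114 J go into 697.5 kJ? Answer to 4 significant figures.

(697.5 × 10³) / (2.114) = 329.94 × 10³

329900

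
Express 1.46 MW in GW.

mega = 10^6, giga = 10^9; factor is 10^-3.
1.46 × 10^-3 = 0.00146

0.00146 GW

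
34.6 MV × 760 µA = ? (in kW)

26.296 kW

34.6 × 10^6 × 760 × 10^-6 = 26296 W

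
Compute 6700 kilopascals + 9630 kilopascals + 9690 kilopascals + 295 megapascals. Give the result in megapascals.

321.02 megapascals

In megapascals:
  6700 kilopascals = 6700 × 10^-3 megapascals = 6.7
  9630 kilopascals = 9630 × 10^-3 megapascals = 9.63
  9690 kilopascals = 9690 × 10^-3 megapascals = 9.69
  295 megapascals → 295
Sum: 6.7 + 9.63 + 9.69 + 295 = 321.02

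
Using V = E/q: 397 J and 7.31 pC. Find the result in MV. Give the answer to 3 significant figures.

(397) / (7.31 × 10⁻¹²) = 54.309 × 10¹² V

54300000 MV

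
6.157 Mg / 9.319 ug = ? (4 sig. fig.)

660700000000

(6.157e6) / (9.319e-6) = 0.66069e12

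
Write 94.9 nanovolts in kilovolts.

0.0000000000949 kilovolts

nano = 1e-9, kilo = 1e3; factor is 1e-12.
94.9 × 1e-12 = 0.0000000000949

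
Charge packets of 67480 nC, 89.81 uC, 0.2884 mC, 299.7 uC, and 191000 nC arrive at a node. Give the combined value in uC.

936.39 uC

In uC:
  67480 nC = 67480 × 10^-3 uC = 67.48
  89.81 uC → 89.81
  0.2884 mC = 0.2884 × 10^3 uC = 288.4
  299.7 uC → 299.7
  191000 nC = 191000 × 10^-3 uC = 191
Sum: 67.48 + 89.81 + 288.4 + 299.7 + 191 = 936.39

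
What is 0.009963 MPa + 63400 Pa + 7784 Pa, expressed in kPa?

In kPa:
  0.009963 MPa = 0.009963 × 10³ kPa = 9.963
  63400 Pa = 63400 × 10⁻³ kPa = 63.4
  7784 Pa = 7784 × 10⁻³ kPa = 7.784
Sum: 9.963 + 63.4 + 7.784 = 81.147

81.147 kPa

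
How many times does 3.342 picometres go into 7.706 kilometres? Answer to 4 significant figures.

2306000000000000

(7.706 × 10³) / (3.342 × 10⁻¹²) = 2.3058 × 10¹⁵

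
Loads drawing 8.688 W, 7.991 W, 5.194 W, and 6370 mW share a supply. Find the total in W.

In W:
  8.688 W → 8.688
  7.991 W → 7.991
  5.194 W → 5.194
  6370 mW = 6370e-3 W = 6.37
Sum: 8.688 + 7.991 + 5.194 + 6.37 = 28.243

28.243 W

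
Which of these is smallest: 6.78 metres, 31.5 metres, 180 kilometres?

6.78 metres

6.78 metres = 6.78 metres
31.5 metres = 31.5 metres
180 kilometres = 180000 metres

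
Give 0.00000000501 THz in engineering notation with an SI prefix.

5.01 kHz

= 5.01 × 10³ Hz; 10³ is kilo.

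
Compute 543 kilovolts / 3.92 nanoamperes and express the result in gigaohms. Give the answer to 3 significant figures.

139000 gigaohms

(543e3) / (3.92e-9) = 138.52e12 Ω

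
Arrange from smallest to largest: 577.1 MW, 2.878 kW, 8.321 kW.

577.1 MW = 577100000 W
2.878 kW = 2878 W
8.321 kW = 8321 W

2.878 kW < 8.321 kW < 577.1 MW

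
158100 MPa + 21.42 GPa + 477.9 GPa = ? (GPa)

657.42 GPa

In GPa:
  158100 MPa = 158100e-3 GPa = 158.1
  21.42 GPa → 21.42
  477.9 GPa → 477.9
Sum: 158.1 + 21.42 + 477.9 = 657.42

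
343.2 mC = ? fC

343200000000000 fC

milli = 10⁻³, femto = 10⁻¹⁵; factor is 10¹².
343.2 × 10¹² = 343200000000000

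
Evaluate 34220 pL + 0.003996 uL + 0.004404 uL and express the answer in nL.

42.62 nL

In nL:
  34220 pL = 34220 × 10^-3 nL = 34.22
  0.003996 uL = 0.003996 × 10^3 nL = 3.996
  0.004404 uL = 0.004404 × 10^3 nL = 4.404
Sum: 34.22 + 3.996 + 4.404 = 42.62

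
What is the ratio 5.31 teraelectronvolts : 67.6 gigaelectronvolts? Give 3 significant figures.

78.6

(5.31 × 10¹²) / (67.6 × 10⁹) = 0.07855 × 10³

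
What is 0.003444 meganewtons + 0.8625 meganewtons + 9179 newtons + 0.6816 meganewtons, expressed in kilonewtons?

1556.723 kilonewtons

In kilonewtons:
  0.003444 meganewtons = 0.003444 × 10³ kilonewtons = 3.444
  0.8625 meganewtons = 0.8625 × 10³ kilonewtons = 862.5
  9179 newtons = 9179 × 10⁻³ kilonewtons = 9.179
  0.6816 meganewtons = 0.6816 × 10³ kilonewtons = 681.6
Sum: 3.444 + 862.5 + 9.179 + 681.6 = 1556.723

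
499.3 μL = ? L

micro = 10⁻⁶, (no prefix) = 10⁰; factor is 10⁻⁶.
499.3 × 10⁻⁶ = 0.0004993

0.0004993 L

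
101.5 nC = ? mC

0.0001015 mC

nano = 1e-9, milli = 1e-3; factor is 1e-6.
101.5 × 1e-6 = 0.0001015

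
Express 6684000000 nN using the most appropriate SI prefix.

= 6.684 N; mantissa already in [1, 1000).

6.684 N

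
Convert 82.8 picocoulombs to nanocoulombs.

pico = 10^-12, nano = 10^-9; factor is 10^-3.
82.8 × 10^-3 = 0.0828

0.0828 nanocoulombs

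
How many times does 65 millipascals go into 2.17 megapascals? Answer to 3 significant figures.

(2.17 × 10^6) / (65 × 10^-3) = 0.03338 × 10^9

33400000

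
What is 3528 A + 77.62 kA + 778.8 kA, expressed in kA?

In kA:
  3528 A = 3528 × 10^-3 kA = 3.528
  77.62 kA → 77.62
  778.8 kA → 778.8
Sum: 3.528 + 77.62 + 778.8 = 859.948

859.948 kA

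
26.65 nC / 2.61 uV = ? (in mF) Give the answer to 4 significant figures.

(26.65 × 10⁻⁹) / (2.61 × 10⁻⁶) = 10.2107 × 10⁻³ F

10.21 mF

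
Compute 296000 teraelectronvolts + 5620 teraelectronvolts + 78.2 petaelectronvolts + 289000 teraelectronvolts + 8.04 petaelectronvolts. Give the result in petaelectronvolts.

In petaelectronvolts:
  296000 teraelectronvolts = 296000 × 10^-3 petaelectronvolts = 296
  5620 teraelectronvolts = 5620 × 10^-3 petaelectronvolts = 5.62
  78.2 petaelectronvolts → 78.2
  289000 teraelectronvolts = 289000 × 10^-3 petaelectronvolts = 289
  8.04 petaelectronvolts → 8.04
Sum: 296 + 5.62 + 78.2 + 289 + 8.04 = 676.86

676.86 petaelectronvolts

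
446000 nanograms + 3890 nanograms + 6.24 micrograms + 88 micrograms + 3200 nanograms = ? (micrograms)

In micrograms:
  446000 nanograms = 446000 × 10⁻³ micrograms = 446
  3890 nanograms = 3890 × 10⁻³ micrograms = 3.89
  6.24 micrograms → 6.24
  88 micrograms → 88
  3200 nanograms = 3200 × 10⁻³ micrograms = 3.2
Sum: 446 + 3.89 + 6.24 + 88 + 3.2 = 547.33

547.33 micrograms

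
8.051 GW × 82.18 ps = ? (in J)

0.66163118 J

8.051 × 10^9 × 82.18 × 10^-12 = 661.63118 × 10^-3 J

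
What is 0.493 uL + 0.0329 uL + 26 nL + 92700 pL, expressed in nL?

644.6 nL

In nL:
  0.493 uL = 0.493e3 nL = 493
  0.0329 uL = 0.0329e3 nL = 32.9
  26 nL → 26
  92700 pL = 92700e-3 nL = 92.7
Sum: 493 + 32.9 + 26 + 92.7 = 644.6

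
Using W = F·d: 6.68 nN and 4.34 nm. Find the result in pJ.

0.0000289912 pJ

6.68e-9 × 4.34e-9 = 28.9912e-18 J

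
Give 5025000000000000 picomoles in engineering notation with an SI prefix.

= 5.025e3 moles; 1e3 is kilo.

5.025 kilomoles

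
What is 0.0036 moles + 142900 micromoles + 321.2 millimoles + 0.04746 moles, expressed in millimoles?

515.16 millimoles

In millimoles:
  0.0036 moles = 0.0036 × 10^3 millimoles = 3.6
  142900 micromoles = 142900 × 10^-3 millimoles = 142.9
  321.2 millimoles → 321.2
  0.04746 moles = 0.04746 × 10^3 millimoles = 47.46
Sum: 3.6 + 142.9 + 321.2 + 47.46 = 515.16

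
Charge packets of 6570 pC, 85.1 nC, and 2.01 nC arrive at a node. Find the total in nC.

93.68 nC

In nC:
  6570 pC = 6570e-3 nC = 6.57
  85.1 nC → 85.1
  2.01 nC → 2.01
Sum: 6.57 + 85.1 + 2.01 = 93.68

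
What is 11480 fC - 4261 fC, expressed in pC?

In pC:
  11480 fC = 11480e-3 pC = 11.48
  4261 fC = 4261e-3 pC = 4.261
Difference: 11.48 - 4.261 = 7.219

7.219 pC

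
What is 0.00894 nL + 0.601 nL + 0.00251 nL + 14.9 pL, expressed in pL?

627.35 pL

In pL:
  0.00894 nL = 0.00894e3 pL = 8.94
  0.601 nL = 0.601e3 pL = 601
  0.00251 nL = 0.00251e3 pL = 2.51
  14.9 pL → 14.9
Sum: 8.94 + 601 + 2.51 + 14.9 = 627.35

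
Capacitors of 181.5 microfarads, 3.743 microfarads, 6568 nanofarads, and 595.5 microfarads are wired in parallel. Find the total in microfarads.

787.311 microfarads

In microfarads:
  181.5 microfarads → 181.5
  3.743 microfarads → 3.743
  6568 nanofarads = 6568 × 10⁻³ microfarads = 6.568
  595.5 microfarads → 595.5
Sum: 181.5 + 3.743 + 6.568 + 595.5 = 787.311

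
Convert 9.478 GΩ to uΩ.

giga = 10⁹, micro = 10⁻⁶; factor is 10¹⁵.
9.478 × 10¹⁵ = 9478000000000000

9478000000000000 uΩ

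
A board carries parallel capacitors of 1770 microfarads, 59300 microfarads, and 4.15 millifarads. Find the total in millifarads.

65.22 millifarads

In millifarads:
  1770 microfarads = 1770 × 10⁻³ millifarads = 1.77
  59300 microfarads = 59300 × 10⁻³ millifarads = 59.3
  4.15 millifarads → 4.15
Sum: 1.77 + 59.3 + 4.15 = 65.22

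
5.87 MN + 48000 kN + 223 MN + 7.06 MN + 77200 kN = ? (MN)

361.13 MN

In MN:
  5.87 MN → 5.87
  48000 kN = 48000e-3 MN = 48
  223 MN → 223
  7.06 MN → 7.06
  77200 kN = 77200e-3 MN = 77.2
Sum: 5.87 + 48 + 223 + 7.06 + 77.2 = 361.13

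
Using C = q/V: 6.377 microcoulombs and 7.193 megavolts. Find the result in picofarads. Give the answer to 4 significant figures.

(6.377 × 10⁻⁶) / (7.193 × 10⁶) = 0.886556 × 10⁻¹² F

0.8866 picofarads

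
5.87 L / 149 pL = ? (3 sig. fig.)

(5.87) / (149 × 10⁻¹²) = 0.0394 × 10¹²

39400000000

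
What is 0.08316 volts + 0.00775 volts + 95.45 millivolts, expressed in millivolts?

In millivolts:
  0.08316 volts = 0.08316e3 millivolts = 83.16
  0.00775 volts = 0.00775e3 millivolts = 7.75
  95.45 millivolts → 95.45
Sum: 83.16 + 7.75 + 95.45 = 186.36

186.36 millivolts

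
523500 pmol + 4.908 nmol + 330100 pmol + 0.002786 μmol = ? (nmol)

861.294 nmol

In nmol:
  523500 pmol = 523500 × 10⁻³ nmol = 523.5
  4.908 nmol → 4.908
  330100 pmol = 330100 × 10⁻³ nmol = 330.1
  0.002786 μmol = 0.002786 × 10³ nmol = 2.786
Sum: 523.5 + 4.908 + 330.1 + 2.786 = 861.294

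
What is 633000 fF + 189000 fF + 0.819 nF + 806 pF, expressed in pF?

In pF:
  633000 fF = 633000 × 10^-3 pF = 633
  189000 fF = 189000 × 10^-3 pF = 189
  0.819 nF = 0.819 × 10^3 pF = 819
  806 pF → 806
Sum: 633 + 189 + 819 + 806 = 2447

2447 pF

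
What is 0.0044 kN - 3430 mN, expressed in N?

0.97 N

In N:
  0.0044 kN = 0.0044 × 10³ N = 4.4
  3430 mN = 3430 × 10⁻³ N = 3.43
Difference: 4.4 - 3.43 = 0.97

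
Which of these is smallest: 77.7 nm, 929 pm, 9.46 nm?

929 pm

77.7 nm = 0.0000000777 m
929 pm = 0.000000000929 m
9.46 nm = 0.00000000946 m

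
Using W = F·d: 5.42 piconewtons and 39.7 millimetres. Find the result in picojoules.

5.42 × 10^-12 × 39.7 × 10^-3 = 215.174 × 10^-15 J

0.215174 picojoules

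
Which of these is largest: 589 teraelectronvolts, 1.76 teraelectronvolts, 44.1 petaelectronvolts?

589 teraelectronvolts = 589000000000000 electronvolts
1.76 teraelectronvolts = 1760000000000 electronvolts
44.1 petaelectronvolts = 44100000000000000 electronvolts

44.1 petaelectronvolts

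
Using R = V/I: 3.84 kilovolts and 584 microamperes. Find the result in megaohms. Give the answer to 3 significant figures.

6.58 megaohms

(3.84 × 10^3) / (584 × 10^-6) = 0.0065753 × 10^9 Ω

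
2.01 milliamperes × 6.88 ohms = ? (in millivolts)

2.01 × 10^-3 × 6.88 = 13.8288 × 10^-3 V

13.8288 millivolts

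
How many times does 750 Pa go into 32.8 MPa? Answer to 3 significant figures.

43700

(32.8e6) / (750) = 0.04373e6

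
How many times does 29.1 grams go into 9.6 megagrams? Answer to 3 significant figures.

(9.6e6) / (29.1) = 0.3299e6

330000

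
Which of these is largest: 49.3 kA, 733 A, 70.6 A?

49.3 kA

49.3 kA = 49300 A
733 A = 733 A
70.6 A = 70.6 A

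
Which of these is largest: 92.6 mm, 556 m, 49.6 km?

92.6 mm = 0.0926 m
556 m = 556 m
49.6 km = 49600 m

49.6 km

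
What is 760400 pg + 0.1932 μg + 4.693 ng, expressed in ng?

In ng:
  760400 pg = 760400e-3 ng = 760.4
  0.1932 μg = 0.1932e3 ng = 193.2
  4.693 ng → 4.693
Sum: 760.4 + 193.2 + 4.693 = 958.293

958.293 ng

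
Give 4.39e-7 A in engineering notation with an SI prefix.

= 439e-9 A; 1e-9 is nano.

439 nA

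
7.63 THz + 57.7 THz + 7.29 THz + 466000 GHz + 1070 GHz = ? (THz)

In THz:
  7.63 THz → 7.63
  57.7 THz → 57.7
  7.29 THz → 7.29
  466000 GHz = 466000 × 10^-3 THz = 466
  1070 GHz = 1070 × 10^-3 THz = 1.07
Sum: 7.63 + 57.7 + 7.29 + 466 + 1.07 = 539.69

539.69 THz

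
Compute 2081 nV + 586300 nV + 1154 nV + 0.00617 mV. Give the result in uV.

595.705 uV

In uV:
  2081 nV = 2081 × 10⁻³ uV = 2.081
  586300 nV = 586300 × 10⁻³ uV = 586.3
  1154 nV = 1154 × 10⁻³ uV = 1.154
  0.00617 mV = 0.00617 × 10³ uV = 6.17
Sum: 2.081 + 586.3 + 1.154 + 6.17 = 595.705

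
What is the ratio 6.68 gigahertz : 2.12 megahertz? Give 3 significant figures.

3150

(6.68 × 10^9) / (2.12 × 10^6) = 3.151 × 10^3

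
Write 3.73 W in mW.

3730 mW

(no prefix) = 10⁰, milli = 10⁻³; factor is 10³.
3.73 × 10³ = 3730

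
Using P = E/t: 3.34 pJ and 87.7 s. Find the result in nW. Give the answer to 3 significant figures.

0.0000381 nW

(3.34e-12) / (87.7) = 0.038084e-12 W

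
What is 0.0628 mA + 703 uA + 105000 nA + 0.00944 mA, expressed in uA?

In uA:
  0.0628 mA = 0.0628e3 uA = 62.8
  703 uA → 703
  105000 nA = 105000e-3 uA = 105
  0.00944 mA = 0.00944e3 uA = 9.44
Sum: 62.8 + 703 + 105 + 9.44 = 880.24

880.24 uA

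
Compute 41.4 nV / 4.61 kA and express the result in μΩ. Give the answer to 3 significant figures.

0.00000898 μΩ

(41.4 × 10⁻⁹) / (4.61 × 10³) = 8.9805 × 10⁻¹² Ω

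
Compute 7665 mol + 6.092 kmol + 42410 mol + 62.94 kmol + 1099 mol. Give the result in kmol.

120.206 kmol

In kmol:
  7665 mol = 7665e-3 kmol = 7.665
  6.092 kmol → 6.092
  42410 mol = 42410e-3 kmol = 42.41
  62.94 kmol → 62.94
  1099 mol = 1099e-3 kmol = 1.099
Sum: 7.665 + 6.092 + 42.41 + 62.94 + 1.099 = 120.206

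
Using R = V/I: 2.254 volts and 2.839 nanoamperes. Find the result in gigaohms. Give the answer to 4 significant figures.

0.7939 gigaohms

(2.254) / (2.839 × 10⁻⁹) = 0.793942 × 10⁹ Ω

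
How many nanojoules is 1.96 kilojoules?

1960000000000 nanojoules

kilo = 10^3, nano = 10^-9; factor is 10^12.
1.96 × 10^12 = 1960000000000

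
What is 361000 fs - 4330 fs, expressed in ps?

In ps:
  361000 fs = 361000 × 10⁻³ ps = 361
  4330 fs = 4330 × 10⁻³ ps = 4.33
Difference: 361 - 4.33 = 356.67

356.67 ps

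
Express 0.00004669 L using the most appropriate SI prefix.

= 46.69 × 10^-6 L; 10^-6 is micro.

46.69 µL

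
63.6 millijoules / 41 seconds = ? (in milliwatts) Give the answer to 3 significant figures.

(63.6 × 10^-3) / (41) = 1.5512 × 10^-3 W

1.55 milliwatts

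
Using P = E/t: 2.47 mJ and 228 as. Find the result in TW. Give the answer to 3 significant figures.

(2.47 × 10^-3) / (228 × 10^-18) = 0.010833 × 10^15 W

10.8 TW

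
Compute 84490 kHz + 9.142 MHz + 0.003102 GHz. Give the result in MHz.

In MHz:
  84490 kHz = 84490 × 10⁻³ MHz = 84.49
  9.142 MHz → 9.142
  0.003102 GHz = 0.003102 × 10³ MHz = 3.102
Sum: 84.49 + 9.142 + 3.102 = 96.734

96.734 MHz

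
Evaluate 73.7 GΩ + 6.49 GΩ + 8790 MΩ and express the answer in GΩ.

88.98 GΩ

In GΩ:
  73.7 GΩ → 73.7
  6.49 GΩ → 6.49
  8790 MΩ = 8790 × 10^-3 GΩ = 8.79
Sum: 73.7 + 6.49 + 8.79 = 88.98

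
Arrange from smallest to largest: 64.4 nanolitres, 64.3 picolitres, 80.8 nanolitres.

64.4 nanolitres = 0.0000000644 litres
64.3 picolitres = 0.0000000000643 litres
80.8 nanolitres = 0.0000000808 litres

64.3 picolitres < 64.4 nanolitres < 80.8 nanolitres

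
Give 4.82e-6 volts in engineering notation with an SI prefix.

4.82 microvolts

= 4.82e-6 volts; 1e-6 is micro.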